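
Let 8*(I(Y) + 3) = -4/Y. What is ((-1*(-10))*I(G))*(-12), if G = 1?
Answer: 420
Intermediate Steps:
I(Y) = -3 - 1/(2*Y) (I(Y) = -3 + (-4/Y)/8 = -3 - 1/(2*Y))
((-1*(-10))*I(G))*(-12) = ((-1*(-10))*(-3 - ½/1))*(-12) = (10*(-3 - ½*1))*(-12) = (10*(-3 - ½))*(-12) = (10*(-7/2))*(-12) = -35*(-12) = 420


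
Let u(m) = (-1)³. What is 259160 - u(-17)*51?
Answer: 259211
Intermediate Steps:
u(m) = -1
259160 - u(-17)*51 = 259160 - (-1)*51 = 259160 - 1*(-51) = 259160 + 51 = 259211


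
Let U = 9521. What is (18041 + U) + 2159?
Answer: 29721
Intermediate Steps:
(18041 + U) + 2159 = (18041 + 9521) + 2159 = 27562 + 2159 = 29721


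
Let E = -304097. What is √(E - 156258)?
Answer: 7*I*√9395 ≈ 678.49*I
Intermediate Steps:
√(E - 156258) = √(-304097 - 156258) = √(-460355) = 7*I*√9395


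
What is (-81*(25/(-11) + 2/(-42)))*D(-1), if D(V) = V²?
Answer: 14472/77 ≈ 187.95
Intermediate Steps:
(-81*(25/(-11) + 2/(-42)))*D(-1) = -81*(25/(-11) + 2/(-42))*(-1)² = -81*(25*(-1/11) + 2*(-1/42))*1 = -81*(-25/11 - 1/21)*1 = -81*(-536/231)*1 = (14472/77)*1 = 14472/77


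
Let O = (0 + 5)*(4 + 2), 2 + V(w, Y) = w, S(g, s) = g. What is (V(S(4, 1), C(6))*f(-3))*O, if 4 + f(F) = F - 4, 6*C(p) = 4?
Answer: -660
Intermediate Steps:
C(p) = ⅔ (C(p) = (⅙)*4 = ⅔)
V(w, Y) = -2 + w
f(F) = -8 + F (f(F) = -4 + (F - 4) = -4 + (-4 + F) = -8 + F)
O = 30 (O = 5*6 = 30)
(V(S(4, 1), C(6))*f(-3))*O = ((-2 + 4)*(-8 - 3))*30 = (2*(-11))*30 = -22*30 = -660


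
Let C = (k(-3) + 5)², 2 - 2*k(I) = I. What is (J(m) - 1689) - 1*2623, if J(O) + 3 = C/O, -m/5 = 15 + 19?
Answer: -586885/136 ≈ -4315.3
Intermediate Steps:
k(I) = 1 - I/2
m = -170 (m = -5*(15 + 19) = -5*34 = -170)
C = 225/4 (C = ((1 - ½*(-3)) + 5)² = ((1 + 3/2) + 5)² = (5/2 + 5)² = (15/2)² = 225/4 ≈ 56.250)
J(O) = -3 + 225/(4*O)
(J(m) - 1689) - 1*2623 = ((-3 + (225/4)/(-170)) - 1689) - 1*2623 = ((-3 + (225/4)*(-1/170)) - 1689) - 2623 = ((-3 - 45/136) - 1689) - 2623 = (-453/136 - 1689) - 2623 = -230157/136 - 2623 = -586885/136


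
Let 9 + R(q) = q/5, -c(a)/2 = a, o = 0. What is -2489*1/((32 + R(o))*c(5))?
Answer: 2489/230 ≈ 10.822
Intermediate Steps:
c(a) = -2*a
R(q) = -9 + q/5
-2489*1/((32 + R(o))*c(5)) = -2489*(-1/(10*(32 + (-9 + (1/5)*0)))) = -2489*(-1/(10*(32 + (-9 + 0)))) = -2489*(-1/(10*(32 - 9))) = -2489/(23*(-10)) = -2489/(-230) = -2489*(-1/230) = 2489/230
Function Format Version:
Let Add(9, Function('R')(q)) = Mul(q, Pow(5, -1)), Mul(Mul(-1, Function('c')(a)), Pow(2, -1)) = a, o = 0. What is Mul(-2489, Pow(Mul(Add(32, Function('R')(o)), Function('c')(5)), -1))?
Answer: Rational(2489, 230) ≈ 10.822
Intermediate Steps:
Function('c')(a) = Mul(-2, a)
Function('R')(q) = Add(-9, Mul(Rational(1, 5), q)) (Function('R')(q) = Add(-9, Mul(q, Pow(5, -1))) = Add(-9, Mul(q, Rational(1, 5))) = Add(-9, Mul(Rational(1, 5), q)))
Mul(-2489, Pow(Mul(Add(32, Function('R')(o)), Function('c')(5)), -1)) = Mul(-2489, Pow(Mul(Add(32, Add(-9, Mul(Rational(1, 5), 0))), Mul(-2, 5)), -1)) = Mul(-2489, Pow(Mul(Add(32, Add(-9, 0)), -10), -1)) = Mul(-2489, Pow(Mul(Add(32, -9), -10), -1)) = Mul(-2489, Pow(Mul(23, -10), -1)) = Mul(-2489, Pow(-230, -1)) = Mul(-2489, Rational(-1, 230)) = Rational(2489, 230)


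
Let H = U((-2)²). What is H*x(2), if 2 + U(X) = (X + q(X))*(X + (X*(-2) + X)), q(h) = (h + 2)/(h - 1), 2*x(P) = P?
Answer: -2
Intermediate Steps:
x(P) = P/2
q(h) = (2 + h)/(-1 + h)
U(X) = -2 (U(X) = -2 + (X + (2 + X)/(-1 + X))*(X + (X*(-2) + X)) = -2 + (X + (2 + X)/(-1 + X))*(X + (-2*X + X)) = -2 + (X + (2 + X)/(-1 + X))*(X - X) = -2 + (X + (2 + X)/(-1 + X))*0 = -2 + 0 = -2)
H = -2
H*x(2) = -2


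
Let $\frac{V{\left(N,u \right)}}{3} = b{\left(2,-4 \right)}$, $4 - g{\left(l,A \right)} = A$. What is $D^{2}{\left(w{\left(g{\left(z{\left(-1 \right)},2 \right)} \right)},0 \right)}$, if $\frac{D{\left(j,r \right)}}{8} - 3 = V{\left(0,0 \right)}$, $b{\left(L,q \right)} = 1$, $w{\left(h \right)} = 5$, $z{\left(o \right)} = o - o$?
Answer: $2304$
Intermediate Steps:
$z{\left(o \right)} = 0$
$g{\left(l,A \right)} = 4 - A$
$V{\left(N,u \right)} = 3$ ($V{\left(N,u \right)} = 3 \cdot 1 = 3$)
$D{\left(j,r \right)} = 48$ ($D{\left(j,r \right)} = 24 + 8 \cdot 3 = 24 + 24 = 48$)
$D^{2}{\left(w{\left(g{\left(z{\left(-1 \right)},2 \right)} \right)},0 \right)} = 48^{2} = 2304$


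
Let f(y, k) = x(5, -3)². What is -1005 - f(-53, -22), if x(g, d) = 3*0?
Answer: -1005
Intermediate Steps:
x(g, d) = 0
f(y, k) = 0 (f(y, k) = 0² = 0)
-1005 - f(-53, -22) = -1005 - 1*0 = -1005 + 0 = -1005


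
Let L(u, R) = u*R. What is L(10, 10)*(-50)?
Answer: -5000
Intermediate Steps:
L(u, R) = R*u
L(10, 10)*(-50) = (10*10)*(-50) = 100*(-50) = -5000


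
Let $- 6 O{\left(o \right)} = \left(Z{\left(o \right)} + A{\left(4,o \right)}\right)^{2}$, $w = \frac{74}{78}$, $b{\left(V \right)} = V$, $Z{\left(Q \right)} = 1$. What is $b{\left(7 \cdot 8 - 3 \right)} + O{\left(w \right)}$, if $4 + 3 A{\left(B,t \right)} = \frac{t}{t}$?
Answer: $53$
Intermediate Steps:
$A{\left(B,t \right)} = -1$ ($A{\left(B,t \right)} = - \frac{4}{3} + \frac{t \frac{1}{t}}{3} = - \frac{4}{3} + \frac{1}{3} \cdot 1 = - \frac{4}{3} + \frac{1}{3} = -1$)
$w = \frac{37}{39}$ ($w = 74 \cdot \frac{1}{78} = \frac{37}{39} \approx 0.94872$)
$O{\left(o \right)} = 0$ ($O{\left(o \right)} = - \frac{\left(1 - 1\right)^{2}}{6} = - \frac{0^{2}}{6} = \left(- \frac{1}{6}\right) 0 = 0$)
$b{\left(7 \cdot 8 - 3 \right)} + O{\left(w \right)} = \left(7 \cdot 8 - 3\right) + 0 = \left(56 - 3\right) + 0 = 53 + 0 = 53$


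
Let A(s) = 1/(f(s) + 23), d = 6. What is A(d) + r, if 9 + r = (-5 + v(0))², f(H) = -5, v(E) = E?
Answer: 289/18 ≈ 16.056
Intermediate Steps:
r = 16 (r = -9 + (-5 + 0)² = -9 + (-5)² = -9 + 25 = 16)
A(s) = 1/18 (A(s) = 1/(-5 + 23) = 1/18)
A(d) + r = 1/18 + 16 = 289/18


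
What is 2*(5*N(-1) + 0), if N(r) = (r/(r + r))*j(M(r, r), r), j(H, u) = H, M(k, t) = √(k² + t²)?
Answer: 5*√2 ≈ 7.0711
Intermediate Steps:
N(r) = √2*√(r²)/2 (N(r) = (r/(r + r))*√(r² + r²) = (r/((2*r)))*√(2*r²) = (r*(1/(2*r)))*(√2*√(r²)) = (√2*√(r²))/2 = √2*√(r²)/2)
2*(5*N(-1) + 0) = 2*(5*(√2*√((-1)²)/2) + 0) = 2*(5*(√2*√1/2) + 0) = 2*(5*((½)*√2*1) + 0) = 2*(5*(√2/2) + 0) = 2*(5*√2/2 + 0) = 2*(5*√2/2) = 5*√2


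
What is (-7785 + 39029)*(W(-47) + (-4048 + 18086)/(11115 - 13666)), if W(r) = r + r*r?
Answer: 171880242656/2551 ≈ 6.7378e+7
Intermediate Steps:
W(r) = r + r²
(-7785 + 39029)*(W(-47) + (-4048 + 18086)/(11115 - 13666)) = (-7785 + 39029)*(-47*(1 - 47) + (-4048 + 18086)/(11115 - 13666)) = 31244*(-47*(-46) + 14038/(-2551)) = 31244*(2162 + 14038*(-1/2551)) = 31244*(2162 - 14038/2551) = 31244*(5501224/2551) = 171880242656/2551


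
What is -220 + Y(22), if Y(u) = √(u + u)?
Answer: -220 + 2*√11 ≈ -213.37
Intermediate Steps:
Y(u) = √2*√u (Y(u) = √(2*u) = √2*√u)
-220 + Y(22) = -220 + √2*√22 = -220 + 2*√11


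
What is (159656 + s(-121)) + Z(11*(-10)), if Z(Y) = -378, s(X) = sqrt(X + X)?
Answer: 159278 + 11*I*sqrt(2) ≈ 1.5928e+5 + 15.556*I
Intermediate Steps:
s(X) = sqrt(2)*sqrt(X) (s(X) = sqrt(2*X) = sqrt(2)*sqrt(X))
(159656 + s(-121)) + Z(11*(-10)) = (159656 + sqrt(2)*sqrt(-121)) - 378 = (159656 + sqrt(2)*(11*I)) - 378 = (159656 + 11*I*sqrt(2)) - 378 = 159278 + 11*I*sqrt(2)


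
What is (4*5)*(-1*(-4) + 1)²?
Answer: 500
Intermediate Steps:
(4*5)*(-1*(-4) + 1)² = 20*(4 + 1)² = 20*5² = 20*25 = 500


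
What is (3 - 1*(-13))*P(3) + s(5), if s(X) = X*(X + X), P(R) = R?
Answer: 98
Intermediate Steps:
s(X) = 2*X² (s(X) = X*(2*X) = 2*X²)
(3 - 1*(-13))*P(3) + s(5) = (3 - 1*(-13))*3 + 2*5² = (3 + 13)*3 + 2*25 = 16*3 + 50 = 48 + 50 = 98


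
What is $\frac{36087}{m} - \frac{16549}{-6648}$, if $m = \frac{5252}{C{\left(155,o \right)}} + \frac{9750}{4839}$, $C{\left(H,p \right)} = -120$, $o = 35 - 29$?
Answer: $- \frac{11575634448059}{13431413112} \approx -861.83$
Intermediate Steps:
$o = 6$
$m = - \frac{2020369}{48390}$ ($m = \frac{5252}{-120} + \frac{9750}{4839} = 5252 \left(- \frac{1}{120}\right) + 9750 \cdot \frac{1}{4839} = - \frac{1313}{30} + \frac{3250}{1613} = - \frac{2020369}{48390} \approx -41.752$)
$\frac{36087}{m} - \frac{16549}{-6648} = \frac{36087}{- \frac{2020369}{48390}} - \frac{16549}{-6648} = 36087 \left(- \frac{48390}{2020369}\right) - - \frac{16549}{6648} = - \frac{1746249930}{2020369} + \frac{16549}{6648} = - \frac{11575634448059}{13431413112}$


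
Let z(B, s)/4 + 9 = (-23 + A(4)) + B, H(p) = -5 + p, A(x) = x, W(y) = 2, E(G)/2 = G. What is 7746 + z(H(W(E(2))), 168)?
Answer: 7622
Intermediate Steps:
E(G) = 2*G
z(B, s) = -112 + 4*B (z(B, s) = -36 + 4*((-23 + 4) + B) = -36 + 4*(-19 + B) = -36 + (-76 + 4*B) = -112 + 4*B)
7746 + z(H(W(E(2))), 168) = 7746 + (-112 + 4*(-5 + 2)) = 7746 + (-112 + 4*(-3)) = 7746 + (-112 - 12) = 7746 - 124 = 7622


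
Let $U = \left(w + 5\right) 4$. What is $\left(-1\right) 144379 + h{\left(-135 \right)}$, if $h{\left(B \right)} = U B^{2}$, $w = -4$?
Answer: $-71479$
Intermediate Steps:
$U = 4$ ($U = \left(-4 + 5\right) 4 = 1 \cdot 4 = 4$)
$h{\left(B \right)} = 4 B^{2}$
$\left(-1\right) 144379 + h{\left(-135 \right)} = \left(-1\right) 144379 + 4 \left(-135\right)^{2} = -144379 + 4 \cdot 18225 = -144379 + 72900 = -71479$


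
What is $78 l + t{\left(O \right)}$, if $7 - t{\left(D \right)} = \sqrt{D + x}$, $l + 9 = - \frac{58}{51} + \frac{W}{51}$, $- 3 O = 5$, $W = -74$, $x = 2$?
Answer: $- \frac{15247}{17} - \frac{\sqrt{3}}{3} \approx -897.46$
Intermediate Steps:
$O = - \frac{5}{3}$ ($O = \left(- \frac{1}{3}\right) 5 = - \frac{5}{3} \approx -1.6667$)
$l = - \frac{197}{17}$ ($l = -9 - \frac{44}{17} = - \frac{197}{17} \approx -11.588$)
$t{\left(D \right)} = 7 - \sqrt{2 + D}$ ($t{\left(D \right)} = 7 - \sqrt{D + 2} = 7 - \sqrt{2 + D}$)
$78 l + t{\left(O \right)} = 78 \left(- \frac{197}{17}\right) + \left(7 - \sqrt{2 - \frac{5}{3}}\right) = - \frac{15366}{17} + \left(7 - \sqrt{\frac{1}{3}}\right) = - \frac{15366}{17} + \left(7 - \frac{\sqrt{3}}{3}\right) = - \frac{15247}{17} - \frac{\sqrt{3}}{3}$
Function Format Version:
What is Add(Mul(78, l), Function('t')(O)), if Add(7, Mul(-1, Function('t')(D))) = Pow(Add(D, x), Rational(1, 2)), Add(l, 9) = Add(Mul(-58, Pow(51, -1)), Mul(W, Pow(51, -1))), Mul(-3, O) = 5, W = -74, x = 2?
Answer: Add(Rational(-15247, 17), Mul(Rational(-1, 3), Pow(3, Rational(1, 2)))) ≈ -897.46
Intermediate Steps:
O = Rational(-5, 3) (O = Mul(Rational(-1, 3), 5) = Rational(-5, 3) ≈ -1.6667)
l = Rational(-197, 17) (l = Add(-9, Add(Mul(-58, Pow(51, -1)), Mul(-74, Pow(51, -1)))) = Add(-9, Add(Mul(-58, Rational(1, 51)), Mul(-74, Rational(1, 51)))) = Add(-9, Add(Rational(-58, 51), Rational(-74, 51))) = Add(-9, Rational(-44, 17)) = Rational(-197, 17) ≈ -11.588)
Function('t')(D) = Add(7, Mul(-1, Pow(Add(2, D), Rational(1, 2)))) (Function('t')(D) = Add(7, Mul(-1, Pow(Add(D, 2), Rational(1, 2)))) = Add(7, Mul(-1, Pow(Add(2, D), Rational(1, 2)))))
Add(Mul(78, l), Function('t')(O)) = Add(Mul(78, Rational(-197, 17)), Add(7, Mul(-1, Pow(Add(2, Rational(-5, 3)), Rational(1, 2))))) = Add(Rational(-15366, 17), Add(7, Mul(-1, Pow(Rational(1, 3), Rational(1, 2))))) = Add(Rational(-15366, 17), Add(7, Mul(-1, Mul(Rational(1, 3), Pow(3, Rational(1, 2)))))) = Add(Rational(-15366, 17), Add(7, Mul(Rational(-1, 3), Pow(3, Rational(1, 2))))) = Add(Rational(-15247, 17), Mul(Rational(-1, 3), Pow(3, Rational(1, 2))))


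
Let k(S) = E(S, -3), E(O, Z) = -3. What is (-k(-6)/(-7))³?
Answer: -27/343 ≈ -0.078717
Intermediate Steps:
k(S) = -3
(-k(-6)/(-7))³ = (-1*(-3)/(-7))³ = (3*(-⅐))³ = (-3/7)³ = -27/343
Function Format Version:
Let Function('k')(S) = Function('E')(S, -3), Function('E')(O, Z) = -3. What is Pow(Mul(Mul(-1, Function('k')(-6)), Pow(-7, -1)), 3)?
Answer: Rational(-27, 343) ≈ -0.078717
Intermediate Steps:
Function('k')(S) = -3
Pow(Mul(Mul(-1, Function('k')(-6)), Pow(-7, -1)), 3) = Pow(Mul(Mul(-1, -3), Pow(-7, -1)), 3) = Pow(Mul(3, Rational(-1, 7)), 3) = Pow(Rational(-3, 7), 3) = Rational(-27, 343)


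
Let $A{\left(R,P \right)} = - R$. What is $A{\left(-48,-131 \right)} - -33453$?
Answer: $33501$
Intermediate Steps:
$A{\left(-48,-131 \right)} - -33453 = \left(-1\right) \left(-48\right) - -33453 = 48 + 33453 = 33501$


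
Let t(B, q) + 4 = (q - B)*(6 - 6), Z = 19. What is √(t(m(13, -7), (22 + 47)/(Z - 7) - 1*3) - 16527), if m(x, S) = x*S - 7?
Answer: I*√16531 ≈ 128.57*I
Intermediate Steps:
m(x, S) = -7 + S*x (m(x, S) = S*x - 7 = -7 + S*x)
t(B, q) = -4 (t(B, q) = -4 + (q - B)*(6 - 6) = -4 + (q - B)*0 = -4 + 0 = -4)
√(t(m(13, -7), (22 + 47)/(Z - 7) - 1*3) - 16527) = √(-4 - 16527) = √(-16531) = I*√16531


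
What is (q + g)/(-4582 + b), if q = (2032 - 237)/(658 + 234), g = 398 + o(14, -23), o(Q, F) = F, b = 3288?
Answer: -336295/1154248 ≈ -0.29135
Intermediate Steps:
g = 375 (g = 398 - 23 = 375)
q = 1795/892 ≈ 2.0123
(q + g)/(-4582 + b) = (1795/892 + 375)/(-4582 + 3288) = (336295/892)/(-1294) = (336295/892)*(-1/1294) = -336295/1154248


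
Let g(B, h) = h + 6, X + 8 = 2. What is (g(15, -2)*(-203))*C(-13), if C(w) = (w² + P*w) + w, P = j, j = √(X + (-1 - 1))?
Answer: -126672 + 21112*I*√2 ≈ -1.2667e+5 + 29857.0*I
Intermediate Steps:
X = -6 (X = -8 + 2 = -6)
g(B, h) = 6 + h
j = 2*I*√2 (j = √(-6 + (-1 - 1)) = √(-6 - 2) = √(-8) = 2*I*√2 ≈ 2.8284*I)
P = 2*I*√2 ≈ 2.8284*I
C(w) = w + w² + 2*I*w*√2 (C(w) = (w² + (2*I*√2)*w) + w = (w² + 2*I*w*√2) + w = w + w² + 2*I*w*√2)
(g(15, -2)*(-203))*C(-13) = ((6 - 2)*(-203))*(-13*(1 - 13 + 2*I*√2)) = (4*(-203))*(-13*(-12 + 2*I*√2)) = -812*(156 - 26*I*√2) = -126672 + 21112*I*√2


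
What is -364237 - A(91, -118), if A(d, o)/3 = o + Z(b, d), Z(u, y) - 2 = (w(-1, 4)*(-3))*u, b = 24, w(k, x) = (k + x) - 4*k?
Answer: -362377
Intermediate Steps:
w(k, x) = x - 3*k
Z(u, y) = 2 - 21*u (Z(u, y) = 2 + ((4 - 3*(-1))*(-3))*u = 2 + ((4 + 3)*(-3))*u = 2 + (7*(-3))*u = 2 - 21*u)
A(d, o) = -1506 + 3*o (A(d, o) = 3*(o + (2 - 21*24)) = 3*(o + (2 - 504)) = 3*(o - 502) = 3*(-502 + o) = -1506 + 3*o)
-364237 - A(91, -118) = -364237 - (-1506 + 3*(-118)) = -364237 - (-1506 - 354) = -364237 - 1*(-1860) = -364237 + 1860 = -362377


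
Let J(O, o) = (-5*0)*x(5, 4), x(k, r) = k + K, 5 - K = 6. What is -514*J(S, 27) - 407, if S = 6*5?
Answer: -407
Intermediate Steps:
K = -1 (K = 5 - 1*6 = 5 - 6 = -1)
S = 30
x(k, r) = -1 + k (x(k, r) = k - 1 = -1 + k)
J(O, o) = 0 (J(O, o) = (-5*0)*(-1 + 5) = 0*4 = 0)
-514*J(S, 27) - 407 = -514*0 - 407 = 0 - 407 = -407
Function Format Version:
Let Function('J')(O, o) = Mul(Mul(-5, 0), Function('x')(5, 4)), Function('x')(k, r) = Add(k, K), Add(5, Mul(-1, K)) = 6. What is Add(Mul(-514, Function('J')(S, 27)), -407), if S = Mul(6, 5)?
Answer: -407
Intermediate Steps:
K = -1 (K = Add(5, Mul(-1, 6)) = Add(5, -6) = -1)
S = 30
Function('x')(k, r) = Add(-1, k) (Function('x')(k, r) = Add(k, -1) = Add(-1, k))
Function('J')(O, o) = 0 (Function('J')(O, o) = Mul(Mul(-5, 0), Add(-1, 5)) = Mul(0, 4) = 0)
Add(Mul(-514, Function('J')(S, 27)), -407) = Add(Mul(-514, 0), -407) = Add(0, -407) = -407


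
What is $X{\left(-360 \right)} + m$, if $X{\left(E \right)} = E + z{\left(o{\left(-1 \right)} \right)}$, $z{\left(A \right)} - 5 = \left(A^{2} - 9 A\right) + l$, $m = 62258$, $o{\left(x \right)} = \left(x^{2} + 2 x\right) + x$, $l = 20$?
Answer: $61945$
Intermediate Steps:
$o{\left(x \right)} = x^{2} + 3 x$
$z{\left(A \right)} = 25 + A^{2} - 9 A$ ($z{\left(A \right)} = 5 + \left(\left(A^{2} - 9 A\right) + 20\right) = 5 + \left(20 + A^{2} - 9 A\right) = 25 + A^{2} - 9 A$)
$X{\left(E \right)} = 47 + E$ ($X{\left(E \right)} = E + \left(25 + \left(- (3 - 1)\right)^{2} - 9 \left(- (3 - 1)\right)\right) = E + \left(25 + \left(\left(-1\right) 2\right)^{2} - 9 \left(\left(-1\right) 2\right)\right) = E + \left(25 + \left(-2\right)^{2} - -18\right) = E + \left(25 + 4 + 18\right) = E + 47 = 47 + E$)
$X{\left(-360 \right)} + m = \left(47 - 360\right) + 62258 = -313 + 62258 = 61945$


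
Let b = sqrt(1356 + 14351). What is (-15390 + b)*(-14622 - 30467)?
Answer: 693919710 - 45089*sqrt(15707) ≈ 6.8827e+8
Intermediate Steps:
b = sqrt(15707) ≈ 125.33
(-15390 + b)*(-14622 - 30467) = (-15390 + sqrt(15707))*(-14622 - 30467) = (-15390 + sqrt(15707))*(-45089) = 693919710 - 45089*sqrt(15707)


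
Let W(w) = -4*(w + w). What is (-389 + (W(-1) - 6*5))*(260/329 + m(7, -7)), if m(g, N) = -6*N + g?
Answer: -6732591/329 ≈ -20464.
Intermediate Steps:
m(g, N) = g - 6*N
W(w) = -8*w
(-389 + (W(-1) - 6*5))*(260/329 + m(7, -7)) = (-389 + (-8*(-1) - 6*5))*(260/329 + (7 - 6*(-7))) = (-389 + (8 - 30))*(260*(1/329) + (7 + 42)) = (-389 - 22)*(260/329 + 49) = -411*16381/329 = -6732591/329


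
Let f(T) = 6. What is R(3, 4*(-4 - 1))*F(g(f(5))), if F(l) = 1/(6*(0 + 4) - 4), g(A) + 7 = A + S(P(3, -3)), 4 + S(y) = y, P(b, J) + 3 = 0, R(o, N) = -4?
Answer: -⅕ ≈ -0.20000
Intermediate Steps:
P(b, J) = -3 (P(b, J) = -3 + 0 = -3)
S(y) = -4 + y
g(A) = -14 + A (g(A) = -7 + (A + (-4 - 3)) = -7 + (A - 7) = -7 + (-7 + A) = -14 + A)
F(l) = 1/20 (F(l) = 1/(6*4 - 4) = 1/(24 - 4) = 1/20)
R(3, 4*(-4 - 1))*F(g(f(5))) = -4*1/20 = -⅕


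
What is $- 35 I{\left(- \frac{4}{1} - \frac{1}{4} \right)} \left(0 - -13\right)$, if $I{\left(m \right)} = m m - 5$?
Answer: $- \frac{95095}{16} \approx -5943.4$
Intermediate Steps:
$I{\left(m \right)} = -5 + m^{2}$ ($I{\left(m \right)} = m^{2} - 5 = -5 + m^{2}$)
$- 35 I{\left(- \frac{4}{1} - \frac{1}{4} \right)} \left(0 - -13\right) = - 35 \left(-5 + \left(- \frac{4}{1} - \frac{1}{4}\right)^{2}\right) \left(0 - -13\right) = - 35 \left(-5 + \left(\left(-4\right) 1 - \frac{1}{4}\right)^{2}\right) \left(0 + 13\right) = - 35 \left(-5 + \left(-4 - \frac{1}{4}\right)^{2}\right) 13 = - 35 \left(-5 + \left(- \frac{17}{4}\right)^{2}\right) 13 = - 35 \left(-5 + \frac{289}{16}\right) 13 = \left(-35\right) \frac{209}{16} \cdot 13 = \left(- \frac{7315}{16}\right) 13 = - \frac{95095}{16}$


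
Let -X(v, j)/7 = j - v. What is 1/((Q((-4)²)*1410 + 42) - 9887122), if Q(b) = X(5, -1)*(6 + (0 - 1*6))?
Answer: -1/9887080 ≈ -1.0114e-7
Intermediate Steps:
X(v, j) = -7*j + 7*v (X(v, j) = -7*(j - v) = -7*j + 7*v)
Q(b) = 0 (Q(b) = (-7*(-1) + 7*5)*(6 + (0 - 1*6)) = (7 + 35)*(6 + (0 - 6)) = 42*(6 - 6) = 42*0 = 0)
1/((Q((-4)²)*1410 + 42) - 9887122) = 1/((0*1410 + 42) - 9887122) = 1/((0 + 42) - 9887122) = 1/(42 - 9887122) = 1/(-9887080) = -1/9887080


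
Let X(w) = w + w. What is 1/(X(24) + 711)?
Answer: 1/759 ≈ 0.0013175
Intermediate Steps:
X(w) = 2*w
1/(X(24) + 711) = 1/(2*24 + 711) = 1/(48 + 711) = 1/759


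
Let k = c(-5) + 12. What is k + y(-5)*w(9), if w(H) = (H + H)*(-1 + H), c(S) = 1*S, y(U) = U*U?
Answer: 3607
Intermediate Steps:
y(U) = U²
c(S) = S
k = 7 (k = -5 + 12 = 7)
w(H) = 2*H*(-1 + H) (w(H) = (2*H)*(-1 + H) = 2*H*(-1 + H))
k + y(-5)*w(9) = 7 + (-5)²*(2*9*(-1 + 9)) = 7 + 25*(2*9*8) = 7 + 25*144 = 7 + 3600 = 3607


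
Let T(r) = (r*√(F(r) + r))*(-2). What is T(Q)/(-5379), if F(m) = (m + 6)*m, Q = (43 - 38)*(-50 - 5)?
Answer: -500*√737/489 ≈ -27.758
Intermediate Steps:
Q = -275 (Q = 5*(-55) = -275)
F(m) = m*(6 + m) (F(m) = (6 + m)*m = m*(6 + m))
T(r) = -2*r*√(r + r*(6 + r)) (T(r) = (r*√(r*(6 + r) + r))*(-2) = (r*√(r + r*(6 + r)))*(-2) = -2*r*√(r + r*(6 + r)))
T(Q)/(-5379) = -2*(-275)*√(-275*(7 - 275))/(-5379) = -2*(-275)*√(-275*(-268))*(-1/5379) = -2*(-275)*√73700*(-1/5379) = -2*(-275)*10*√737*(-1/5379) = (5500*√737)*(-1/5379) = -500*√737/489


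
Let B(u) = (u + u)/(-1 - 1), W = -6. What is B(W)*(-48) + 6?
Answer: -282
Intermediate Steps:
B(u) = -u (B(u) = (2*u)/(-2) = (2*u)*(-½) = -u)
B(W)*(-48) + 6 = -1*(-6)*(-48) + 6 = 6*(-48) + 6 = -288 + 6 = -282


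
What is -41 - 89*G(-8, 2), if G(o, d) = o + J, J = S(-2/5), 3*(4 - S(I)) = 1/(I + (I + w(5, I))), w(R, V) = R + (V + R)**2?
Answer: 601355/1902 ≈ 316.17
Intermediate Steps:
w(R, V) = R + (R + V)**2
S(I) = 4 - 1/(3*(5 + (5 + I)**2 + 2*I)) (S(I) = 4 - 1/(3*(I + (I + (5 + (5 + I)**2)))) = 4 - 1/(3*(I + (5 + I + (5 + I)**2))) = 4 - 1/(3*(5 + (5 + I)**2 + 2*I)))
J = 7583/1902 (J = (359 + 12*(-2/5)**2 + 144*(-2/5))/(3*(30 + (-2/5)**2 + 12*(-2/5))) = (359 + 12*(4/25) - 288/5)/(3*(30 + 4/25 - 24/5)) = (359 + 48/25 - 288/5)/(3*(634/25)) = (1/3)*(25/634)*(7583/25) = 7583/1902 ≈ 3.9869)
G(o, d) = 7583/1902 + o (G(o, d) = o + 7583/1902 = 7583/1902 + o)
-41 - 89*G(-8, 2) = -41 - 89*(7583/1902 - 8) = -41 - 89*(-7633/1902) = -41 + 679337/1902 = 601355/1902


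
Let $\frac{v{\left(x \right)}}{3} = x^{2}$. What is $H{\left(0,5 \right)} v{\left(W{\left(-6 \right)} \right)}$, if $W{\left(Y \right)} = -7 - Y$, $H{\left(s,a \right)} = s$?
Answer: $0$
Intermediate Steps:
$v{\left(x \right)} = 3 x^{2}$
$H{\left(0,5 \right)} v{\left(W{\left(-6 \right)} \right)} = 0 \cdot 3 \left(-7 - -6\right)^{2} = 0 \cdot 3 \left(-7 + 6\right)^{2} = 0 \cdot 3 \left(-1\right)^{2} = 0 \cdot 3 \cdot 1 = 0 \cdot 3 = 0$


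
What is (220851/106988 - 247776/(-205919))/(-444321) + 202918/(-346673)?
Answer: -94587786884165244737/161595422124909133956 ≈ -0.58534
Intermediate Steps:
(220851/106988 - 247776/(-205919))/(-444321) + 202918/(-346673) = (220851*(1/106988) - 247776*(-1/205919))*(-1/444321) + 202918*(-1/346673) = (220851/106988 + 247776/205919)*(-1/444321) - 202918/346673 = (10283782251/3147265996)*(-1/444321) - 202918/346673 = -3427927417/466132124869572 - 202918/346673 = -94587786884165244737/161595422124909133956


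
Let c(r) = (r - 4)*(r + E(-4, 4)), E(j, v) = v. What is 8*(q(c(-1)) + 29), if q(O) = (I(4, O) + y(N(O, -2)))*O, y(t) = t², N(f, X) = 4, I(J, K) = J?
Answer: -2168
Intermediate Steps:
c(r) = (-4 + r)*(4 + r) (c(r) = (r - 4)*(r + 4) = (-4 + r)*(4 + r))
q(O) = 20*O (q(O) = (4 + 4²)*O = (4 + 16)*O = 20*O)
8*(q(c(-1)) + 29) = 8*(20*(-16 + (-1)²) + 29) = 8*(20*(-16 + 1) + 29) = 8*(20*(-15) + 29) = 8*(-300 + 29) = 8*(-271) = -2168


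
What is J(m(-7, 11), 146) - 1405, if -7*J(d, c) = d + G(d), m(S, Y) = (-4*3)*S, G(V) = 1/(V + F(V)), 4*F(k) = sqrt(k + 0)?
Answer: -13321233/9401 + 2*sqrt(21)/197421 ≈ -1417.0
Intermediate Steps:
F(k) = sqrt(k)/4 (F(k) = sqrt(k + 0)/4 = sqrt(k)/4)
G(V) = 1/(V + sqrt(V)/4)
m(S, Y) = -12*S
J(d, c) = -4/(7*(sqrt(d) + 4*d)) - d/7 (J(d, c) = -(d + 4/(sqrt(d) + 4*d))/7 = -4/(7*(sqrt(d) + 4*d)) - d/7)
J(m(-7, 11), 146) - 1405 = (-4 - (-12*(-7))*(sqrt(-12*(-7)) + 4*(-12*(-7))))/(7*(sqrt(-12*(-7)) + 4*(-12*(-7)))) - 1405 = (-4 - 1*84*(sqrt(84) + 4*84))/(7*(sqrt(84) + 4*84)) - 1405 = (-4 - 1*84*(2*sqrt(21) + 336))/(7*(2*sqrt(21) + 336)) - 1405 = (-4 - 1*84*(336 + 2*sqrt(21)))/(7*(336 + 2*sqrt(21))) - 1405 = (-4 + (-28224 - 168*sqrt(21)))/(7*(336 + 2*sqrt(21))) - 1405 = (-28228 - 168*sqrt(21))/(7*(336 + 2*sqrt(21))) - 1405 = -1405 + (-28228 - 168*sqrt(21))/(7*(336 + 2*sqrt(21)))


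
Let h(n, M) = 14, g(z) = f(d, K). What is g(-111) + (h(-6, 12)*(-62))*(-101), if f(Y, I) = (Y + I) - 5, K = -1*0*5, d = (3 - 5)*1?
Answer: 87661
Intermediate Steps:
d = -2 (d = -2*1 = -2)
K = 0 (K = 0*5 = 0)
f(Y, I) = -5 + I + Y (f(Y, I) = (I + Y) - 5 = -5 + I + Y)
g(z) = -7 (g(z) = -5 + 0 - 2 = -7)
g(-111) + (h(-6, 12)*(-62))*(-101) = -7 + (14*(-62))*(-101) = -7 - 868*(-101) = -7 + 87668 = 87661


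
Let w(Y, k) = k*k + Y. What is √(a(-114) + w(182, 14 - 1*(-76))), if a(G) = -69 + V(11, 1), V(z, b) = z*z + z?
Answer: √8345 ≈ 91.351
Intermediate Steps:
V(z, b) = z + z² (V(z, b) = z² + z = z + z²)
w(Y, k) = Y + k² (w(Y, k) = k² + Y = Y + k²)
a(G) = 63 (a(G) = -69 + 11*(1 + 11) = -69 + 11*12 = -69 + 132 = 63)
√(a(-114) + w(182, 14 - 1*(-76))) = √(63 + (182 + (14 - 1*(-76))²)) = √(63 + (182 + (14 + 76)²)) = √(63 + (182 + 90²)) = √(63 + (182 + 8100)) = √(63 + 8282) = √8345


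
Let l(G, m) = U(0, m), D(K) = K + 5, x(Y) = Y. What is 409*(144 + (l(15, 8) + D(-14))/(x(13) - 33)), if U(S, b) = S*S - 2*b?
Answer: 237629/4 ≈ 59407.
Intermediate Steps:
D(K) = 5 + K
U(S, b) = S² - 2*b
l(G, m) = -2*m (l(G, m) = 0² - 2*m = 0 - 2*m = -2*m)
409*(144 + (l(15, 8) + D(-14))/(x(13) - 33)) = 409*(144 + (-2*8 + (5 - 14))/(13 - 33)) = 409*(144 + (-16 - 9)/(-20)) = 409*(144 - 25*(-1/20)) = 409*(144 + 5/4) = 409*(581/4) = 237629/4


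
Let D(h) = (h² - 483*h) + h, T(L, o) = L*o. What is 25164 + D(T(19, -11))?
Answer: 169583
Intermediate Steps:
D(h) = h² - 482*h
25164 + D(T(19, -11)) = 25164 + (19*(-11))*(-482 + 19*(-11)) = 25164 - 209*(-482 - 209) = 25164 - 209*(-691) = 25164 + 144419 = 169583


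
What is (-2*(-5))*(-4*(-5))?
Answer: 200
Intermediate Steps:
(-2*(-5))*(-4*(-5)) = 10*20 = 200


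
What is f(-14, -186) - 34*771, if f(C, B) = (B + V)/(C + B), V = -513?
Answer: -5242101/200 ≈ -26211.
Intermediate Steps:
f(C, B) = (-513 + B)/(B + C) (f(C, B) = (B - 513)/(C + B) = (-513 + B)/(B + C))
f(-14, -186) - 34*771 = (-513 - 186)/(-186 - 14) - 34*771 = -699/(-200) - 26214 = -1/200*(-699) - 26214 = 699/200 - 26214 = -5242101/200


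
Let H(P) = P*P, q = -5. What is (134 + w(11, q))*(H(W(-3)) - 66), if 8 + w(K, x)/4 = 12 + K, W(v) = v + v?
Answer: -5820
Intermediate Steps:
W(v) = 2*v
w(K, x) = 16 + 4*K (w(K, x) = -32 + 4*(12 + K) = -32 + (48 + 4*K) = 16 + 4*K)
H(P) = P**2
(134 + w(11, q))*(H(W(-3)) - 66) = (134 + (16 + 4*11))*((2*(-3))**2 - 66) = (134 + (16 + 44))*((-6)**2 - 66) = (134 + 60)*(36 - 66) = 194*(-30) = -5820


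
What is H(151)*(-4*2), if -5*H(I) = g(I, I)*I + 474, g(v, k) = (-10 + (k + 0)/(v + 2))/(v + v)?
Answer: 114932/153 ≈ 751.19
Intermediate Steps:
g(v, k) = (-10 + k/(2 + v))/(2*v) (g(v, k) = (-10 + k/(2 + v))/((2*v)) = (-10 + k/(2 + v))*(1/(2*v)) = (-10 + k/(2 + v))/(2*v))
H(I) = -474/5 - (-20 - 9*I)/(10*(2 + I)) (H(I) = -(((-20 + I - 10*I)/(2*I*(2 + I)))*I + 474)/5 = -(((-20 - 9*I)/(2*I*(2 + I)))*I + 474)/5 = -((-20 - 9*I)/(2*(2 + I)) + 474)/5 = -(474 + (-20 - 9*I)/(2*(2 + I)))/5 = -474/5 - (-20 - 9*I)/(10*(2 + I)))
H(151)*(-4*2) = ((-1876 - 939*151)/(10*(2 + 151)))*(-4*2) = ((⅒)*(-1876 - 141789)/153)*(-8) = ((⅒)*(1/153)*(-143665))*(-8) = -28733/306*(-8) = 114932/153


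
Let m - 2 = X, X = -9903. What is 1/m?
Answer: -1/9901 ≈ -0.00010100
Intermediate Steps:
m = -9901 (m = 2 - 9903 = -9901)
1/m = 1/(-9901) = -1/9901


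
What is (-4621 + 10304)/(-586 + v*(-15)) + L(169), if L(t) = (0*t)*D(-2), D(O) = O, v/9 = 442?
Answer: -5683/60256 ≈ -0.094314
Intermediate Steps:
v = 3978 (v = 9*442 = 3978)
L(t) = 0 (L(t) = (0*t)*(-2) = 0*(-2) = 0)
(-4621 + 10304)/(-586 + v*(-15)) + L(169) = (-4621 + 10304)/(-586 + 3978*(-15)) + 0 = 5683/(-586 - 59670) + 0 = 5683/(-60256) + 0 = 5683*(-1/60256) + 0 = -5683/60256 + 0 = -5683/60256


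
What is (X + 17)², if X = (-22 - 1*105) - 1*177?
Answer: 82369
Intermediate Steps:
X = -304 (X = (-22 - 105) - 177 = -127 - 177 = -304)
(X + 17)² = (-304 + 17)² = (-287)² = 82369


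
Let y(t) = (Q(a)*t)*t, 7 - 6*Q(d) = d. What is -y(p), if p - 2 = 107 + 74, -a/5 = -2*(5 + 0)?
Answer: 480009/2 ≈ 2.4000e+5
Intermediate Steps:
a = 50 (a = -(-10)*(5 + 0) = -(-10)*5 = -5*(-10) = 50)
Q(d) = 7/6 - d/6
p = 183 (p = 2 + (107 + 74) = 2 + 181 = 183)
y(t) = -43*t²/6 (y(t) = ((7/6 - ⅙*50)*t)*t = ((7/6 - 25/3)*t)*t = (-43*t/6)*t = -43*t²/6)
-y(p) = -(-43)*183²/6 = -(-43)*33489/6 = -1*(-480009/2) = 480009/2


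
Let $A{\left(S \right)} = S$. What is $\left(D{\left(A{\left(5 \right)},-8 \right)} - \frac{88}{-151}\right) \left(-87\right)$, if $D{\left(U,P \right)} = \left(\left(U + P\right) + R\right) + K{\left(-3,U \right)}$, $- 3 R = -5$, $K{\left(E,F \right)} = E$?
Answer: $\frac{49271}{151} \approx 326.3$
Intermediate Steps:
$R = \frac{5}{3}$ ($R = \left(- \frac{1}{3}\right) \left(-5\right) = \frac{5}{3} \approx 1.6667$)
$D{\left(U,P \right)} = - \frac{4}{3} + P + U$ ($D{\left(U,P \right)} = \left(\left(U + P\right) + \frac{5}{3}\right) - 3 = \left(\left(P + U\right) + \frac{5}{3}\right) - 3 = \left(\frac{5}{3} + P + U\right) - 3 = - \frac{4}{3} + P + U$)
$\left(D{\left(A{\left(5 \right)},-8 \right)} - \frac{88}{-151}\right) \left(-87\right) = \left(\left(- \frac{4}{3} - 8 + 5\right) - \frac{88}{-151}\right) \left(-87\right) = \left(- \frac{13}{3} - - \frac{88}{151}\right) \left(-87\right) = \left(- \frac{13}{3} + \frac{88}{151}\right) \left(-87\right) = \left(- \frac{1699}{453}\right) \left(-87\right) = \frac{49271}{151}$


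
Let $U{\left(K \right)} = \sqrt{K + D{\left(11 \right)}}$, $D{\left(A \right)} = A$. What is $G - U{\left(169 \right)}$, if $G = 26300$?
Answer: $26300 - 6 \sqrt{5} \approx 26287.0$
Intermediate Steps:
$U{\left(K \right)} = \sqrt{11 + K}$ ($U{\left(K \right)} = \sqrt{K + 11} = \sqrt{11 + K}$)
$G - U{\left(169 \right)} = 26300 - \sqrt{11 + 169} = 26300 - \sqrt{180} = 26300 - 6 \sqrt{5}$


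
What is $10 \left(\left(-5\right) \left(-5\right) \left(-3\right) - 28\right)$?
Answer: $-1030$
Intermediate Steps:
$10 \left(\left(-5\right) \left(-5\right) \left(-3\right) - 28\right) = 10 \left(25 \left(-3\right) - 28\right) = 10 \left(-75 - 28\right) = 10 \left(-103\right) = -1030$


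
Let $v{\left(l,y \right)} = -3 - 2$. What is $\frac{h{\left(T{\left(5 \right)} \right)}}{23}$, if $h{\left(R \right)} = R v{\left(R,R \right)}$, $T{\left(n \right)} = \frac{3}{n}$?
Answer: $- \frac{3}{23} \approx -0.13043$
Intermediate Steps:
$v{\left(l,y \right)} = -5$
$h{\left(R \right)} = - 5 R$ ($h{\left(R \right)} = R \left(-5\right) = - 5 R$)
$\frac{h{\left(T{\left(5 \right)} \right)}}{23} = \frac{\left(-5\right) \frac{3}{5}}{23} = - 5 \cdot 3 \cdot \frac{1}{5} \cdot \frac{1}{23} = \left(-5\right) \frac{3}{5} \cdot \frac{1}{23} = \left(-3\right) \frac{1}{23} = - \frac{3}{23}$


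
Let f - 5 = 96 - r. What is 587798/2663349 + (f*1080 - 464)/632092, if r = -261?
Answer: 352892386130/420870399027 ≈ 0.83848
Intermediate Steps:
f = 362 (f = 5 + (96 - 1*(-261)) = 5 + (96 + 261) = 5 + 357 = 362)
587798/2663349 + (f*1080 - 464)/632092 = 587798/2663349 + (362*1080 - 464)/632092 = 587798*(1/2663349) + (390960 - 464)*(1/632092) = 587798/2663349 + 390496*(1/632092) = 587798/2663349 + 97624/158023 = 352892386130/420870399027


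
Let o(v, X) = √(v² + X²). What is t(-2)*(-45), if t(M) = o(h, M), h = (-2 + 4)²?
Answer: -90*√5 ≈ -201.25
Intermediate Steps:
h = 4 (h = 2² = 4)
o(v, X) = √(X² + v²)
t(M) = √(16 + M²) (t(M) = √(M² + 4²) = √(M² + 16) = √(16 + M²))
t(-2)*(-45) = √(16 + (-2)²)*(-45) = √(16 + 4)*(-45) = √20*(-45) = (2*√5)*(-45) = -90*√5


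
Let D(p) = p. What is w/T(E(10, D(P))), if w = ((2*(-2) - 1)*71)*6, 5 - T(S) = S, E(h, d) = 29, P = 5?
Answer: 355/4 ≈ 88.750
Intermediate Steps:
T(S) = 5 - S
w = -2130 (w = ((-4 - 1)*71)*6 = -5*71*6 = -355*6 = -2130)
w/T(E(10, D(P))) = -2130/(5 - 1*29) = -2130/(5 - 29) = -2130/(-24) = -2130*(-1/24) = 355/4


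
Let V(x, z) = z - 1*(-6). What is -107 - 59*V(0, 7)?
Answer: -874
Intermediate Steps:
V(x, z) = 6 + z (V(x, z) = z + 6 = 6 + z)
-107 - 59*V(0, 7) = -107 - 59*(6 + 7) = -107 - 59*13 = -107 - 767 = -874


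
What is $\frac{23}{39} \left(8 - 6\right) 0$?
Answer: $0$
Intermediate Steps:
$\frac{23}{39} \left(8 - 6\right) 0 = 23 \cdot \frac{1}{39} \cdot 2 \cdot 0 = \frac{23}{39} \cdot 2 \cdot 0 = \frac{46}{39} \cdot 0 = 0$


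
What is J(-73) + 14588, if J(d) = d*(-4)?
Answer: 14880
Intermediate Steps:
J(d) = -4*d
J(-73) + 14588 = -4*(-73) + 14588 = 292 + 14588 = 14880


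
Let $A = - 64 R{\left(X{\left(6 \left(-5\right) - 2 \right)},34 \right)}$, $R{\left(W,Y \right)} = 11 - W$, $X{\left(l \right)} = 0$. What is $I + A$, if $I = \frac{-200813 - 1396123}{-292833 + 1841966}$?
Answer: $- \frac{1092186568}{1549133} \approx -705.03$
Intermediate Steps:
$I = - \frac{1596936}{1549133} \approx -1.0309$
$A = -704$ ($A = - 64 \left(11 - 0\right) = - 64 \left(11 + 0\right) = \left(-64\right) 11 = -704$)
$I + A = - \frac{1596936}{1549133} - 704 = - \frac{1092186568}{1549133}$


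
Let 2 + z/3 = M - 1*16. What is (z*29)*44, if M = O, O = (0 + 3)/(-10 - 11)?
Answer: -486156/7 ≈ -69451.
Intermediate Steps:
O = -1/7 (O = 3/(-21) = 3*(-1/21) = -1/7 ≈ -0.14286)
M = -1/7 ≈ -0.14286
z = -381/7 (z = -6 + 3*(-1/7 - 1*16) = -6 + 3*(-1/7 - 16) = -6 + 3*(-113/7) = -6 - 339/7 = -381/7 ≈ -54.429)
(z*29)*44 = -381/7*29*44 = -11049/7*44 = -486156/7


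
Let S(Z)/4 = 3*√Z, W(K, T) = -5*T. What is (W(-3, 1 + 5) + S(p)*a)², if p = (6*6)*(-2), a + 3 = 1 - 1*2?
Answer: -164988 + 17280*I*√2 ≈ -1.6499e+5 + 24438.0*I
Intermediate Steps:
a = -4 (a = -3 + (1 - 1*2) = -3 + (1 - 2) = -3 - 1 = -4)
p = -72 (p = 36*(-2) = -72)
S(Z) = 12*√Z (S(Z) = 4*(3*√Z) = 12*√Z)
(W(-3, 1 + 5) + S(p)*a)² = (-5*(1 + 5) + (12*√(-72))*(-4))² = (-5*6 + (12*(6*I*√2))*(-4))² = (-30 + (72*I*√2)*(-4))² = (-30 - 288*I*√2)²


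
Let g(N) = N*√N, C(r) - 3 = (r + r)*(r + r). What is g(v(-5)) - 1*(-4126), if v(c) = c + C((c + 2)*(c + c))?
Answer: 4126 + 3598*√3598 ≈ 2.1995e+5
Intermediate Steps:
C(r) = 3 + 4*r² (C(r) = 3 + (r + r)*(r + r) = 3 + (2*r)*(2*r) = 3 + 4*r²)
v(c) = 3 + c + 16*c²*(2 + c)² (v(c) = c + (3 + 4*((c + 2)*(c + c))²) = c + (3 + 4*((2 + c)*(2*c))²) = c + (3 + 4*(2*c*(2 + c))²) = c + (3 + 4*(4*c²*(2 + c)²)) = c + (3 + 16*c²*(2 + c)²) = 3 + c + 16*c²*(2 + c)²)
g(N) = N^(3/2)
g(v(-5)) - 1*(-4126) = (3 - 5 + 16*(-5)²*(2 - 5)²)^(3/2) - 1*(-4126) = (3 - 5 + 16*25*(-3)²)^(3/2) + 4126 = (3 - 5 + 16*25*9)^(3/2) + 4126 = (3 - 5 + 3600)^(3/2) + 4126 = 3598^(3/2) + 4126 = 3598*√3598 + 4126 = 4126 + 3598*√3598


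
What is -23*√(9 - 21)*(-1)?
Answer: 46*I*√3 ≈ 79.674*I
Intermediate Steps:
-23*√(9 - 21)*(-1) = -46*I*√3*(-1) = 46*I*√3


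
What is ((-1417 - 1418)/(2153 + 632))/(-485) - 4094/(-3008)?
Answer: 553839583/406298080 ≈ 1.3631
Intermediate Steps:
((-1417 - 1418)/(2153 + 632))/(-485) - 4094/(-3008) = -2835/2785*(-1/485) - 4094*(-1/3008) = -2835*1/2785*(-1/485) + 2047/1504 = -567/557*(-1/485) + 2047/1504 = 567/270145 + 2047/1504 = 553839583/406298080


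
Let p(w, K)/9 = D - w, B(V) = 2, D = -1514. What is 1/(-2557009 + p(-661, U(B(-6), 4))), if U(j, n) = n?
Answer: -1/2564686 ≈ -3.8991e-7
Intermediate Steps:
p(w, K) = -13626 - 9*w (p(w, K) = 9*(-1514 - w) = -13626 - 9*w)
1/(-2557009 + p(-661, U(B(-6), 4))) = 1/(-2557009 + (-13626 - 9*(-661))) = 1/(-2557009 + (-13626 + 5949)) = 1/(-2557009 - 7677) = 1/(-2564686) = -1/2564686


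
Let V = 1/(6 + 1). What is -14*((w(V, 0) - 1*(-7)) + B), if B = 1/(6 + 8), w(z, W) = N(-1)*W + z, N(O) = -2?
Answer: -101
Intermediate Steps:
V = ⅐ (V = 1/7 = ⅐ ≈ 0.14286)
w(z, W) = z - 2*W (w(z, W) = -2*W + z = z - 2*W)
B = 1/14 ≈ 0.071429
-14*((w(V, 0) - 1*(-7)) + B) = -14*(((⅐ - 2*0) - 1*(-7)) + 1/14) = -14*(((⅐ + 0) + 7) + 1/14) = -14*((⅐ + 7) + 1/14) = -14*(50/7 + 1/14) = -14*101/14 = -101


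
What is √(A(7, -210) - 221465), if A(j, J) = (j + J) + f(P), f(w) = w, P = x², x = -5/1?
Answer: 3*I*√24627 ≈ 470.79*I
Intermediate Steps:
x = -5 (x = -5*1 = -5)
P = 25 (P = (-5)² = 25)
A(j, J) = 25 + J + j (A(j, J) = (j + J) + 25 = (J + j) + 25 = 25 + J + j)
√(A(7, -210) - 221465) = √((25 - 210 + 7) - 221465) = √(-178 - 221465) = √(-221643) = 3*I*√24627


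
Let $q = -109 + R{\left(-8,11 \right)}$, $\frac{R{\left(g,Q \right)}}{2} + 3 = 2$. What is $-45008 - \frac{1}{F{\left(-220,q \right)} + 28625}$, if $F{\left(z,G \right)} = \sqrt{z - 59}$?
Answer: $\frac{- 135024 \sqrt{31} + 1288354001 i}{- 28625 i + 3 \sqrt{31}} \approx -45008.0 + 1.4901 \cdot 10^{-8} i$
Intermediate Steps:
$R{\left(g,Q \right)} = -2$ ($R{\left(g,Q \right)} = -6 + 2 \cdot 2 = -6 + 4 = -2$)
$q = -111$ ($q = -109 - 2 = -111$)
$F{\left(z,G \right)} = \sqrt{-59 + z}$
$-45008 - \frac{1}{F{\left(-220,q \right)} + 28625} = -45008 - \frac{1}{\sqrt{-59 - 220} + 28625} = -45008 - \frac{1}{\sqrt{-279} + 28625} = -45008 - \frac{1}{3 i \sqrt{31} + 28625} = -45008 - \frac{1}{28625 + 3 i \sqrt{31}}$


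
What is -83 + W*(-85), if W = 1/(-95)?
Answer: -1560/19 ≈ -82.105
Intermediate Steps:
W = -1/95 ≈ -0.010526
-83 + W*(-85) = -83 - 1/95*(-85) = -83 + 17/19 = -1560/19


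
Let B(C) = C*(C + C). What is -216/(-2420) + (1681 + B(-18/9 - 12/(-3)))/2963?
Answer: 1181847/1792615 ≈ 0.65929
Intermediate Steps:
B(C) = 2*C² (B(C) = C*(2*C) = 2*C²)
-216/(-2420) + (1681 + B(-18/9 - 12/(-3)))/2963 = -216/(-2420) + (1681 + 2*(-18/9 - 12/(-3))²)/2963 = -216*(-1/2420) + (1681 + 2*(-18*⅑ - 12*(-⅓))²)*(1/2963) = 54/605 + (1681 + 2*(-2 + 4)²)*(1/2963) = 54/605 + (1681 + 2*2²)*(1/2963) = 54/605 + (1681 + 2*4)*(1/2963) = 54/605 + (1681 + 8)*(1/2963) = 54/605 + 1689*(1/2963) = 54/605 + 1689/2963 = 1181847/1792615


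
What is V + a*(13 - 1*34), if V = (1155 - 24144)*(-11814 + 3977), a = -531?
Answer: 180175944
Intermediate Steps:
V = 180164793 (V = -22989*(-7837) = 180164793)
V + a*(13 - 1*34) = 180164793 - 531*(13 - 1*34) = 180164793 - 531*(13 - 34) = 180164793 - 531*(-21) = 180164793 + 11151 = 180175944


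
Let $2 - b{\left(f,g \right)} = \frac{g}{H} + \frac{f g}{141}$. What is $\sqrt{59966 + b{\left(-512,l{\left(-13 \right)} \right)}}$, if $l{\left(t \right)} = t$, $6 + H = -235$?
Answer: $\frac{\sqrt{69190979919099}}{33981} \approx 244.79$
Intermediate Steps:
$H = -241$ ($H = -6 - 235 = -241$)
$b{\left(f,g \right)} = 2 + \frac{g}{241} - \frac{f g}{141}$ ($b{\left(f,g \right)} = 2 - \left(\frac{g}{-241} + \frac{f g}{141}\right) = 2 - \left(g \left(- \frac{1}{241}\right) + f g \frac{1}{141}\right) = 2 - \left(- \frac{g}{241} + \frac{f g}{141}\right) = 2 + \frac{g}{241} - \frac{f g}{141}$)
$\sqrt{59966 + b{\left(-512,l{\left(-13 \right)} \right)}} = \sqrt{59966 + \left(2 + \frac{1}{241} \left(-13\right) - \left(- \frac{512}{141}\right) \left(-13\right)\right)} = \sqrt{59966 - \frac{1537967}{33981}} = \sqrt{\frac{2036166679}{33981}} = \frac{\sqrt{69190979919099}}{33981}$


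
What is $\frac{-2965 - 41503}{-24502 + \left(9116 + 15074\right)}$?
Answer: $\frac{11117}{78} \approx 142.53$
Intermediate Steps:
$\frac{-2965 - 41503}{-24502 + \left(9116 + 15074\right)} = - \frac{44468}{-24502 + 24190} = - \frac{44468}{-312} = \left(-44468\right) \left(- \frac{1}{312}\right) = \frac{11117}{78}$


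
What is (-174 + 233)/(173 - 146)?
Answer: 59/27 ≈ 2.1852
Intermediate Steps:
(-174 + 233)/(173 - 146) = 59/27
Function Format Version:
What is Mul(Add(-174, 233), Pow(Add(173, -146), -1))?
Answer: Rational(59, 27) ≈ 2.1852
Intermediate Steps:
Mul(Add(-174, 233), Pow(Add(173, -146), -1)) = Mul(59, Pow(27, -1)) = Mul(59, Rational(1, 27)) = Rational(59, 27)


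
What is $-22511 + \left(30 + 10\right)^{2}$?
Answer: $-20911$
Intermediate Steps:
$-22511 + \left(30 + 10\right)^{2} = -22511 + 40^{2} = -22511 + 1600 = -20911$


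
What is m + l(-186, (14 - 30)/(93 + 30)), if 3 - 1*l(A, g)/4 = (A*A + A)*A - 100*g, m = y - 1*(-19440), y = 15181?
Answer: 3153181379/123 ≈ 2.5636e+7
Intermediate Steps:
m = 34621 (m = 15181 - 1*(-19440) = 15181 + 19440 = 34621)
l(A, g) = 12 + 400*g - 4*A*(A + A²) (l(A, g) = 12 - 4*((A*A + A)*A - 100*g) = 12 - 4*((A² + A)*A - 100*g) = 12 - 4*((A + A²)*A - 100*g) = 12 - 4*(A*(A + A²) - 100*g) = 12 - 4*(-100*g + A*(A + A²)) = 12 + (400*g - 4*A*(A + A²)) = 12 + 400*g - 4*A*(A + A²))
m + l(-186, (14 - 30)/(93 + 30)) = 34621 + (12 - 4*(-186)² - 4*(-186)³ + 400*((14 - 30)/(93 + 30))) = 34621 + (12 - 4*34596 - 4*(-6434856) + 400*(-16/123)) = 34621 + (12 - 138384 + 25739424 + 400*(-16*1/123)) = 34621 + (12 - 138384 + 25739424 + 400*(-16/123)) = 34621 + (12 - 138384 + 25739424 - 6400/123) = 34621 + 3148922996/123 = 3153181379/123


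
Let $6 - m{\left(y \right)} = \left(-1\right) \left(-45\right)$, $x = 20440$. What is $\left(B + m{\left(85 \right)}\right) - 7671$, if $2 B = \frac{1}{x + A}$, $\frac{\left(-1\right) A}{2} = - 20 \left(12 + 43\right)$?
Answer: $- \frac{349108799}{45280} \approx -7710.0$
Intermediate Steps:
$m{\left(y \right)} = -39$ ($m{\left(y \right)} = 6 - \left(-1\right) \left(-45\right) = 6 - 45 = -39$)
$A = 2200$ ($A = - 2 \left(- 20 \left(12 + 43\right)\right) = - 2 \left(\left(-20\right) 55\right) = \left(-2\right) \left(-1100\right) = 2200$)
$B = \frac{1}{45280}$ ($B = \frac{1}{2 \left(20440 + 2200\right)} = \frac{1}{2 \cdot 22640} = \frac{1}{2} \cdot \frac{1}{22640} = \frac{1}{45280} \approx 2.2085 \cdot 10^{-5}$)
$\left(B + m{\left(85 \right)}\right) - 7671 = \left(\frac{1}{45280} - 39\right) - 7671 = - \frac{1765919}{45280} - 7671 = - \frac{349108799}{45280}$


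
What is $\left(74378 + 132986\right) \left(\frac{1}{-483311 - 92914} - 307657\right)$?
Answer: $- \frac{36761418343338664}{576225} \approx -6.3797 \cdot 10^{10}$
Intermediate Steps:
$\left(74378 + 132986\right) \left(\frac{1}{-483311 - 92914} - 307657\right) = 207364 \left(\frac{1}{-576225} - 307657\right) = 207364 \left(- \frac{1}{576225} - 307657\right) = 207364 \left(- \frac{177279654826}{576225}\right) = - \frac{36761418343338664}{576225}$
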